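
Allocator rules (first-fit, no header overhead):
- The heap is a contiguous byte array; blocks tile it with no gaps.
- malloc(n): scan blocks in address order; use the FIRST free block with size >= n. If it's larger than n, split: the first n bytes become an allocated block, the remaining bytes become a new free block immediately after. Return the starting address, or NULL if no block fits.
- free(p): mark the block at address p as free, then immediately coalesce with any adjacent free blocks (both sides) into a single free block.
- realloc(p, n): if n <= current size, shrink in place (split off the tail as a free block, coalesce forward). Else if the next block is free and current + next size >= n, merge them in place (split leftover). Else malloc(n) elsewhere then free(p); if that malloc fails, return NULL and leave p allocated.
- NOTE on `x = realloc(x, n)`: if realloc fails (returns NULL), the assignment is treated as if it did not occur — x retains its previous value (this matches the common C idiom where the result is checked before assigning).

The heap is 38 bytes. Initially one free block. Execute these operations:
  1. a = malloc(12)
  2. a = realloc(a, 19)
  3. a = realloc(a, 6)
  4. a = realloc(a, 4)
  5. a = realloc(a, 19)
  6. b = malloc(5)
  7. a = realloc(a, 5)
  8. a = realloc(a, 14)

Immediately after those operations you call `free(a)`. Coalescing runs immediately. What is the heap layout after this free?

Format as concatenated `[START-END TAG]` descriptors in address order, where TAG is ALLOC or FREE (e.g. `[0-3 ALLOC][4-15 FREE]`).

Answer: [0-18 FREE][19-23 ALLOC][24-37 FREE]

Derivation:
Op 1: a = malloc(12) -> a = 0; heap: [0-11 ALLOC][12-37 FREE]
Op 2: a = realloc(a, 19) -> a = 0; heap: [0-18 ALLOC][19-37 FREE]
Op 3: a = realloc(a, 6) -> a = 0; heap: [0-5 ALLOC][6-37 FREE]
Op 4: a = realloc(a, 4) -> a = 0; heap: [0-3 ALLOC][4-37 FREE]
Op 5: a = realloc(a, 19) -> a = 0; heap: [0-18 ALLOC][19-37 FREE]
Op 6: b = malloc(5) -> b = 19; heap: [0-18 ALLOC][19-23 ALLOC][24-37 FREE]
Op 7: a = realloc(a, 5) -> a = 0; heap: [0-4 ALLOC][5-18 FREE][19-23 ALLOC][24-37 FREE]
Op 8: a = realloc(a, 14) -> a = 0; heap: [0-13 ALLOC][14-18 FREE][19-23 ALLOC][24-37 FREE]
free(a): a = 0 -> block [0-13 ALLOC]; mark free, coalesce with adjacent free neighbors -> [0-18 FREE][19-23 ALLOC][24-37 FREE]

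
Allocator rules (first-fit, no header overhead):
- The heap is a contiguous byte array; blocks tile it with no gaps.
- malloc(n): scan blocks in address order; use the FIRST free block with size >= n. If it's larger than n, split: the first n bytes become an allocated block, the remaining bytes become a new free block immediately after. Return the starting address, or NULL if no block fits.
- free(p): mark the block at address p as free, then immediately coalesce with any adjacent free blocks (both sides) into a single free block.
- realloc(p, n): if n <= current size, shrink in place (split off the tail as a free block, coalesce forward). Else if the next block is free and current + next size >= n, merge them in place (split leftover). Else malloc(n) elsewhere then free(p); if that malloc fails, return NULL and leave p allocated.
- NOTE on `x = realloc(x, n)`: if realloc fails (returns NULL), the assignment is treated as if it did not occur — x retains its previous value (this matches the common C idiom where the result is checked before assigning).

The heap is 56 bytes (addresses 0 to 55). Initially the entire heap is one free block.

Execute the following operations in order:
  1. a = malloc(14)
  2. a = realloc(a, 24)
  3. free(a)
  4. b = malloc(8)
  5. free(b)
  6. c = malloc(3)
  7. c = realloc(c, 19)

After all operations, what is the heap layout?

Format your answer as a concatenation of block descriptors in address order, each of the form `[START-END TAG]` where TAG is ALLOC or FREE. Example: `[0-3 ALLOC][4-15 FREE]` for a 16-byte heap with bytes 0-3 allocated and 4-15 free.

Answer: [0-18 ALLOC][19-55 FREE]

Derivation:
Op 1: a = malloc(14) -> a = 0; heap: [0-13 ALLOC][14-55 FREE]
Op 2: a = realloc(a, 24) -> a = 0; heap: [0-23 ALLOC][24-55 FREE]
Op 3: free(a) -> (freed a); heap: [0-55 FREE]
Op 4: b = malloc(8) -> b = 0; heap: [0-7 ALLOC][8-55 FREE]
Op 5: free(b) -> (freed b); heap: [0-55 FREE]
Op 6: c = malloc(3) -> c = 0; heap: [0-2 ALLOC][3-55 FREE]
Op 7: c = realloc(c, 19) -> c = 0; heap: [0-18 ALLOC][19-55 FREE]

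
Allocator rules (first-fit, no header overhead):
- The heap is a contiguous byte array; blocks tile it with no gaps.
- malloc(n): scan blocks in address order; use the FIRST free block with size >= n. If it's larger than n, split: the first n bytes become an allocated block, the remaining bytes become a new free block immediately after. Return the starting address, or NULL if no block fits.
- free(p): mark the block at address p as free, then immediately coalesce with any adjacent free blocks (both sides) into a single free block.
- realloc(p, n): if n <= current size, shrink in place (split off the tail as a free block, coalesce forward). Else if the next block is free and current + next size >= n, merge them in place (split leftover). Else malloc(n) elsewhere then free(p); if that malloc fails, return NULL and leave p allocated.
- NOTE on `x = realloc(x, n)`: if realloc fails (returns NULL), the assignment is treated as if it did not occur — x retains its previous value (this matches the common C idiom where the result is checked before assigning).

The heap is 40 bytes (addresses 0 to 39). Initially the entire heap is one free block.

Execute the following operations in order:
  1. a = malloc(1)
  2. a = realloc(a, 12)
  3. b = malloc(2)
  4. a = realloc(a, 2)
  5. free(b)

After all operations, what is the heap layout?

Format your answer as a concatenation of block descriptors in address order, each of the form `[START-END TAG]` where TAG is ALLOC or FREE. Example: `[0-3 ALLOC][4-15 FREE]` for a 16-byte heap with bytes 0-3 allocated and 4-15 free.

Answer: [0-1 ALLOC][2-39 FREE]

Derivation:
Op 1: a = malloc(1) -> a = 0; heap: [0-0 ALLOC][1-39 FREE]
Op 2: a = realloc(a, 12) -> a = 0; heap: [0-11 ALLOC][12-39 FREE]
Op 3: b = malloc(2) -> b = 12; heap: [0-11 ALLOC][12-13 ALLOC][14-39 FREE]
Op 4: a = realloc(a, 2) -> a = 0; heap: [0-1 ALLOC][2-11 FREE][12-13 ALLOC][14-39 FREE]
Op 5: free(b) -> (freed b); heap: [0-1 ALLOC][2-39 FREE]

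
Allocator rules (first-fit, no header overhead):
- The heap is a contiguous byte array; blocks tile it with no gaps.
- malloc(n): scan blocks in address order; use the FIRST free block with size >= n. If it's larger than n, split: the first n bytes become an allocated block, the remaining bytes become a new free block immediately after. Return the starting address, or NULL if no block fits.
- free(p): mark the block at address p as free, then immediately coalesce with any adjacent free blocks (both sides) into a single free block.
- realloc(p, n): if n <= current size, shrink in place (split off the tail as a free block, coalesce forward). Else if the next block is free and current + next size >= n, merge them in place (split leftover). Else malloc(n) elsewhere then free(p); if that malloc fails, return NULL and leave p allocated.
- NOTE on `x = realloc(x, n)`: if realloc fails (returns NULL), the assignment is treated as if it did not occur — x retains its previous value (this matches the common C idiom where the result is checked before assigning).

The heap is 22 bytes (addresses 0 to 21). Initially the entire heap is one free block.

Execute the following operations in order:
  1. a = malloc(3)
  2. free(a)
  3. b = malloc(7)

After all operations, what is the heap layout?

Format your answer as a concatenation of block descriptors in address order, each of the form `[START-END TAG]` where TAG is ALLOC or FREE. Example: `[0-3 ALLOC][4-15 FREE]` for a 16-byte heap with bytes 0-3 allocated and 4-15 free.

Answer: [0-6 ALLOC][7-21 FREE]

Derivation:
Op 1: a = malloc(3) -> a = 0; heap: [0-2 ALLOC][3-21 FREE]
Op 2: free(a) -> (freed a); heap: [0-21 FREE]
Op 3: b = malloc(7) -> b = 0; heap: [0-6 ALLOC][7-21 FREE]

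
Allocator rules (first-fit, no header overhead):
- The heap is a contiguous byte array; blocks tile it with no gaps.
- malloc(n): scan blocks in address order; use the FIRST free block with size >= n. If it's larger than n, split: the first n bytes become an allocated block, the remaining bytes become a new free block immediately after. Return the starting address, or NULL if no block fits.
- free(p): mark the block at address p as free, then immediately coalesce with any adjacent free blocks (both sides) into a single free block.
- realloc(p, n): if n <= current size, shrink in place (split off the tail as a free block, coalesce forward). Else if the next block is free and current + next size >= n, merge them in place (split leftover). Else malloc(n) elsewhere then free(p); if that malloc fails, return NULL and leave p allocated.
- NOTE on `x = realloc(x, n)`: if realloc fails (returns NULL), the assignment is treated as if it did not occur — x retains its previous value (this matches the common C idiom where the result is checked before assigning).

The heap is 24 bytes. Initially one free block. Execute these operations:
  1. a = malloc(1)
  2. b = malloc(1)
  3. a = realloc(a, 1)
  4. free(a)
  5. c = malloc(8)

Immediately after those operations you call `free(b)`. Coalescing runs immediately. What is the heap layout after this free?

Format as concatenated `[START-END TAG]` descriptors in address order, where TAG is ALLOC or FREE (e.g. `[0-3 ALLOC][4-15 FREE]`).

Answer: [0-1 FREE][2-9 ALLOC][10-23 FREE]

Derivation:
Op 1: a = malloc(1) -> a = 0; heap: [0-0 ALLOC][1-23 FREE]
Op 2: b = malloc(1) -> b = 1; heap: [0-0 ALLOC][1-1 ALLOC][2-23 FREE]
Op 3: a = realloc(a, 1) -> a = 0; heap: [0-0 ALLOC][1-1 ALLOC][2-23 FREE]
Op 4: free(a) -> (freed a); heap: [0-0 FREE][1-1 ALLOC][2-23 FREE]
Op 5: c = malloc(8) -> c = 2; heap: [0-0 FREE][1-1 ALLOC][2-9 ALLOC][10-23 FREE]
free(b): b = 1 -> block [1-1 ALLOC]; mark free, coalesce with adjacent free neighbors -> [0-1 FREE][2-9 ALLOC][10-23 FREE]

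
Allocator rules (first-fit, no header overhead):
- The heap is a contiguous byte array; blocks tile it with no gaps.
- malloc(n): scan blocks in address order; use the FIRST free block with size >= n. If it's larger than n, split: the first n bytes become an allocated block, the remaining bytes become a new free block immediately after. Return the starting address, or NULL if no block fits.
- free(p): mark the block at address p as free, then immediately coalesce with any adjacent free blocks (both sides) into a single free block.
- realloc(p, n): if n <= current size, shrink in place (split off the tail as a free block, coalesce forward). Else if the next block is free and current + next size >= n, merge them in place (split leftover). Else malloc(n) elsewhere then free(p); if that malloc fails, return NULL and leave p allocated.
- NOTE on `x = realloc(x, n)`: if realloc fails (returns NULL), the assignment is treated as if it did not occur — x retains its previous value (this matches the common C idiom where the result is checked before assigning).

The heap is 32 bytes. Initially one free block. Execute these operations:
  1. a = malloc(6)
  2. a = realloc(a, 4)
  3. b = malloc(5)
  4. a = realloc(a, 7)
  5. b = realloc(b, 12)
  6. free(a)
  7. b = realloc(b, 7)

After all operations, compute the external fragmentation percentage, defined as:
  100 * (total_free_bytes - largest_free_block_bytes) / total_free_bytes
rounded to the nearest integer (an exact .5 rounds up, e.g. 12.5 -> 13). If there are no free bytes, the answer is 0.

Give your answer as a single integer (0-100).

Op 1: a = malloc(6) -> a = 0; heap: [0-5 ALLOC][6-31 FREE]
Op 2: a = realloc(a, 4) -> a = 0; heap: [0-3 ALLOC][4-31 FREE]
Op 3: b = malloc(5) -> b = 4; heap: [0-3 ALLOC][4-8 ALLOC][9-31 FREE]
Op 4: a = realloc(a, 7) -> a = 9; heap: [0-3 FREE][4-8 ALLOC][9-15 ALLOC][16-31 FREE]
Op 5: b = realloc(b, 12) -> b = 16; heap: [0-8 FREE][9-15 ALLOC][16-27 ALLOC][28-31 FREE]
Op 6: free(a) -> (freed a); heap: [0-15 FREE][16-27 ALLOC][28-31 FREE]
Op 7: b = realloc(b, 7) -> b = 16; heap: [0-15 FREE][16-22 ALLOC][23-31 FREE]
Free blocks: [16 9] total_free=25 largest=16 -> 100*(25-16)/25 = 900/25 = 36

Answer: 36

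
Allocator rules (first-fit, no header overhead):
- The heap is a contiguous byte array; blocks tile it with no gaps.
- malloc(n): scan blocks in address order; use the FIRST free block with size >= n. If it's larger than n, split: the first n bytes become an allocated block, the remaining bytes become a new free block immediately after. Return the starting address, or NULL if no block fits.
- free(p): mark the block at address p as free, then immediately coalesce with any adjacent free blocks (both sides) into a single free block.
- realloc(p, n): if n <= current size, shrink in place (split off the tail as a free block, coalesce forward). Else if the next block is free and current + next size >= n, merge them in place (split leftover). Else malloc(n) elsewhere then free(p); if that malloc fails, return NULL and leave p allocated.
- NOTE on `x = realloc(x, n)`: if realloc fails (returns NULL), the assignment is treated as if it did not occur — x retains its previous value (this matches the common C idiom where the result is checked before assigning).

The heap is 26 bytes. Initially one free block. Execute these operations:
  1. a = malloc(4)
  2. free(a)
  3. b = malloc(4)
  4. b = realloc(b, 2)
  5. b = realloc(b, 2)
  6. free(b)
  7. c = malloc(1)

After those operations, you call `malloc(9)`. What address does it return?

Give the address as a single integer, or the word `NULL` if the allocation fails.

Op 1: a = malloc(4) -> a = 0; heap: [0-3 ALLOC][4-25 FREE]
Op 2: free(a) -> (freed a); heap: [0-25 FREE]
Op 3: b = malloc(4) -> b = 0; heap: [0-3 ALLOC][4-25 FREE]
Op 4: b = realloc(b, 2) -> b = 0; heap: [0-1 ALLOC][2-25 FREE]
Op 5: b = realloc(b, 2) -> b = 0; heap: [0-1 ALLOC][2-25 FREE]
Op 6: free(b) -> (freed b); heap: [0-25 FREE]
Op 7: c = malloc(1) -> c = 0; heap: [0-0 ALLOC][1-25 FREE]
malloc(9): first-fit scan over [0-0 ALLOC][1-25 FREE] -> 1

Answer: 1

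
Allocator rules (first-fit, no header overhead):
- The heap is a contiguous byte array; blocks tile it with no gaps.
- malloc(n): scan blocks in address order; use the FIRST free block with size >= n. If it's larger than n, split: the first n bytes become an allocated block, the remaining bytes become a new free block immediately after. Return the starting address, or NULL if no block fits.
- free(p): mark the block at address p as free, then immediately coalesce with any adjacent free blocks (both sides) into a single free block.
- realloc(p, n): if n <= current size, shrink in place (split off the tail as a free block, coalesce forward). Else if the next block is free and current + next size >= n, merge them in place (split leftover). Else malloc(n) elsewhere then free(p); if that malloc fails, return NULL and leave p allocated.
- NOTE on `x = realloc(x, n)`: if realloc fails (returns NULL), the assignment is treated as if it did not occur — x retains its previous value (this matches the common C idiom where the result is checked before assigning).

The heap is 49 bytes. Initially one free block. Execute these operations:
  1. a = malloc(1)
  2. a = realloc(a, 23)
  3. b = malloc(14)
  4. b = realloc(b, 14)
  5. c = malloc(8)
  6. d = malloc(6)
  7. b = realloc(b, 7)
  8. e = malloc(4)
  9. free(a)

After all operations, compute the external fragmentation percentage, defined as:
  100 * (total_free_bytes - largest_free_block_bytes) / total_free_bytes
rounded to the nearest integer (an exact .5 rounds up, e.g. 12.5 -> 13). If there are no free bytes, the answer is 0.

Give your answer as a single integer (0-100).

Answer: 23

Derivation:
Op 1: a = malloc(1) -> a = 0; heap: [0-0 ALLOC][1-48 FREE]
Op 2: a = realloc(a, 23) -> a = 0; heap: [0-22 ALLOC][23-48 FREE]
Op 3: b = malloc(14) -> b = 23; heap: [0-22 ALLOC][23-36 ALLOC][37-48 FREE]
Op 4: b = realloc(b, 14) -> b = 23; heap: [0-22 ALLOC][23-36 ALLOC][37-48 FREE]
Op 5: c = malloc(8) -> c = 37; heap: [0-22 ALLOC][23-36 ALLOC][37-44 ALLOC][45-48 FREE]
Op 6: d = malloc(6) -> d = NULL; heap: [0-22 ALLOC][23-36 ALLOC][37-44 ALLOC][45-48 FREE]
Op 7: b = realloc(b, 7) -> b = 23; heap: [0-22 ALLOC][23-29 ALLOC][30-36 FREE][37-44 ALLOC][45-48 FREE]
Op 8: e = malloc(4) -> e = 30; heap: [0-22 ALLOC][23-29 ALLOC][30-33 ALLOC][34-36 FREE][37-44 ALLOC][45-48 FREE]
Op 9: free(a) -> (freed a); heap: [0-22 FREE][23-29 ALLOC][30-33 ALLOC][34-36 FREE][37-44 ALLOC][45-48 FREE]
Free blocks: [23 3 4] total_free=30 largest=23 -> 100*(30-23)/30 = 700/30 ≈ 23.333 -> rounds to 23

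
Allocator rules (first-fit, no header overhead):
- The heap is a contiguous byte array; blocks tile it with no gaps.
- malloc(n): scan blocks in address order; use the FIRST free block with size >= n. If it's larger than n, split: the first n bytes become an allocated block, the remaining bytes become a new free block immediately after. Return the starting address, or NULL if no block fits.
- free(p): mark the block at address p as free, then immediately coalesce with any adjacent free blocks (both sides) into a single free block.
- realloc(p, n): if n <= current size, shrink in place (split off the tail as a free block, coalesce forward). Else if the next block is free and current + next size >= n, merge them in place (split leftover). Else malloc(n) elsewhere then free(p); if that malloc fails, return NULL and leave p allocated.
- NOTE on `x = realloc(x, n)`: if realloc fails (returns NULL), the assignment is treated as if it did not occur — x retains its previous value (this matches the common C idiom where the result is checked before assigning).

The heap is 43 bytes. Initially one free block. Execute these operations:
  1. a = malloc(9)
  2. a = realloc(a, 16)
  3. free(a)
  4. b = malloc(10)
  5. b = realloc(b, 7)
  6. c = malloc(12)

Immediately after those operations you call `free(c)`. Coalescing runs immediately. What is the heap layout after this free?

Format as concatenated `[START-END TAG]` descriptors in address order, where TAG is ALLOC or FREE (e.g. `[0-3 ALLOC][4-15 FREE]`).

Op 1: a = malloc(9) -> a = 0; heap: [0-8 ALLOC][9-42 FREE]
Op 2: a = realloc(a, 16) -> a = 0; heap: [0-15 ALLOC][16-42 FREE]
Op 3: free(a) -> (freed a); heap: [0-42 FREE]
Op 4: b = malloc(10) -> b = 0; heap: [0-9 ALLOC][10-42 FREE]
Op 5: b = realloc(b, 7) -> b = 0; heap: [0-6 ALLOC][7-42 FREE]
Op 6: c = malloc(12) -> c = 7; heap: [0-6 ALLOC][7-18 ALLOC][19-42 FREE]
free(c): c = 7 -> block [7-18 ALLOC]; mark free, coalesce with adjacent free neighbors -> [0-6 ALLOC][7-42 FREE]

Answer: [0-6 ALLOC][7-42 FREE]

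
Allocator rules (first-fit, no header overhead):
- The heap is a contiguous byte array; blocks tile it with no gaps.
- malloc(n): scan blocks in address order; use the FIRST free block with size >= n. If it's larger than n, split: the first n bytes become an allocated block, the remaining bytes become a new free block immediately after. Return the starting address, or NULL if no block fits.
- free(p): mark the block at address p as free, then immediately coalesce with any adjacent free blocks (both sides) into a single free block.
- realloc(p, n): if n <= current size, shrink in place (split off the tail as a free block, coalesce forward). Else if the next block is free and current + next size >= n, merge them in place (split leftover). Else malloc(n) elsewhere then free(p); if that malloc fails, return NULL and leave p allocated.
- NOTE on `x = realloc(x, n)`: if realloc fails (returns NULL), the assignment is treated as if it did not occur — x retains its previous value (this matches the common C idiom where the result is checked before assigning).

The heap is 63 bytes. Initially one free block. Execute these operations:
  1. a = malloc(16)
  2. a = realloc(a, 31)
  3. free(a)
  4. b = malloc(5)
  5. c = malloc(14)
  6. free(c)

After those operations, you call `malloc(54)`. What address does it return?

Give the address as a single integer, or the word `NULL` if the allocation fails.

Answer: 5

Derivation:
Op 1: a = malloc(16) -> a = 0; heap: [0-15 ALLOC][16-62 FREE]
Op 2: a = realloc(a, 31) -> a = 0; heap: [0-30 ALLOC][31-62 FREE]
Op 3: free(a) -> (freed a); heap: [0-62 FREE]
Op 4: b = malloc(5) -> b = 0; heap: [0-4 ALLOC][5-62 FREE]
Op 5: c = malloc(14) -> c = 5; heap: [0-4 ALLOC][5-18 ALLOC][19-62 FREE]
Op 6: free(c) -> (freed c); heap: [0-4 ALLOC][5-62 FREE]
malloc(54): first-fit scan over [0-4 ALLOC][5-62 FREE] -> 5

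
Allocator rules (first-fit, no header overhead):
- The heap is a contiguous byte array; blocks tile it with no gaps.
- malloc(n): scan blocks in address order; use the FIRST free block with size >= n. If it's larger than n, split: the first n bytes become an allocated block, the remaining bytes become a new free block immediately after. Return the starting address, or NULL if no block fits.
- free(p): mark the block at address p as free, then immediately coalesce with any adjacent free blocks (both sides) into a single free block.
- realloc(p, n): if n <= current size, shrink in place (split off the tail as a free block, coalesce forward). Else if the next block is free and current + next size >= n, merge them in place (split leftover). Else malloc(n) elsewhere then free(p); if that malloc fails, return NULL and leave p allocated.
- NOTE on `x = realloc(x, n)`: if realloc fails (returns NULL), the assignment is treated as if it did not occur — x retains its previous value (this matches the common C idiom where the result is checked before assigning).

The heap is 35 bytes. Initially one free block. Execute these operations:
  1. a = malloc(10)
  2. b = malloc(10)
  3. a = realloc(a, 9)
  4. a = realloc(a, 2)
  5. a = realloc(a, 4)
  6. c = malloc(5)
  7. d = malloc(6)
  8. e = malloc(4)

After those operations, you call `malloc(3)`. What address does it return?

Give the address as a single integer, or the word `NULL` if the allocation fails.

Op 1: a = malloc(10) -> a = 0; heap: [0-9 ALLOC][10-34 FREE]
Op 2: b = malloc(10) -> b = 10; heap: [0-9 ALLOC][10-19 ALLOC][20-34 FREE]
Op 3: a = realloc(a, 9) -> a = 0; heap: [0-8 ALLOC][9-9 FREE][10-19 ALLOC][20-34 FREE]
Op 4: a = realloc(a, 2) -> a = 0; heap: [0-1 ALLOC][2-9 FREE][10-19 ALLOC][20-34 FREE]
Op 5: a = realloc(a, 4) -> a = 0; heap: [0-3 ALLOC][4-9 FREE][10-19 ALLOC][20-34 FREE]
Op 6: c = malloc(5) -> c = 4; heap: [0-3 ALLOC][4-8 ALLOC][9-9 FREE][10-19 ALLOC][20-34 FREE]
Op 7: d = malloc(6) -> d = 20; heap: [0-3 ALLOC][4-8 ALLOC][9-9 FREE][10-19 ALLOC][20-25 ALLOC][26-34 FREE]
Op 8: e = malloc(4) -> e = 26; heap: [0-3 ALLOC][4-8 ALLOC][9-9 FREE][10-19 ALLOC][20-25 ALLOC][26-29 ALLOC][30-34 FREE]
malloc(3): first-fit scan over [0-3 ALLOC][4-8 ALLOC][9-9 FREE][10-19 ALLOC][20-25 ALLOC][26-29 ALLOC][30-34 FREE] -> 30

Answer: 30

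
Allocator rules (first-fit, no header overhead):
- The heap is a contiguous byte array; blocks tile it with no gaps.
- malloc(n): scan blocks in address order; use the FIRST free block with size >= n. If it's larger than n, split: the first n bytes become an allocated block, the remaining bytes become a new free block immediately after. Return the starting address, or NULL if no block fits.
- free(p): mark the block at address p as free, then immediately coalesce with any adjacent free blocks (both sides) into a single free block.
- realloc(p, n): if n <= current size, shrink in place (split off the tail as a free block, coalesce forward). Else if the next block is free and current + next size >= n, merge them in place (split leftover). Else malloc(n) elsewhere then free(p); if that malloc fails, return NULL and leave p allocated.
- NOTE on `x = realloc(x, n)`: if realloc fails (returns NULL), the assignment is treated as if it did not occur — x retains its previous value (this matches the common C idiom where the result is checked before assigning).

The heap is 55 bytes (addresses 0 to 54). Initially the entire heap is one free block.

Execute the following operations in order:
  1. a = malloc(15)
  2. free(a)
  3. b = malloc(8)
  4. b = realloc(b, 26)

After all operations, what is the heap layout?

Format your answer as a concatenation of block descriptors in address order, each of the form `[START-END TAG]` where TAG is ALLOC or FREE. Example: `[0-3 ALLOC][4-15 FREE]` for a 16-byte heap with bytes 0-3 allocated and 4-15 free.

Op 1: a = malloc(15) -> a = 0; heap: [0-14 ALLOC][15-54 FREE]
Op 2: free(a) -> (freed a); heap: [0-54 FREE]
Op 3: b = malloc(8) -> b = 0; heap: [0-7 ALLOC][8-54 FREE]
Op 4: b = realloc(b, 26) -> b = 0; heap: [0-25 ALLOC][26-54 FREE]

Answer: [0-25 ALLOC][26-54 FREE]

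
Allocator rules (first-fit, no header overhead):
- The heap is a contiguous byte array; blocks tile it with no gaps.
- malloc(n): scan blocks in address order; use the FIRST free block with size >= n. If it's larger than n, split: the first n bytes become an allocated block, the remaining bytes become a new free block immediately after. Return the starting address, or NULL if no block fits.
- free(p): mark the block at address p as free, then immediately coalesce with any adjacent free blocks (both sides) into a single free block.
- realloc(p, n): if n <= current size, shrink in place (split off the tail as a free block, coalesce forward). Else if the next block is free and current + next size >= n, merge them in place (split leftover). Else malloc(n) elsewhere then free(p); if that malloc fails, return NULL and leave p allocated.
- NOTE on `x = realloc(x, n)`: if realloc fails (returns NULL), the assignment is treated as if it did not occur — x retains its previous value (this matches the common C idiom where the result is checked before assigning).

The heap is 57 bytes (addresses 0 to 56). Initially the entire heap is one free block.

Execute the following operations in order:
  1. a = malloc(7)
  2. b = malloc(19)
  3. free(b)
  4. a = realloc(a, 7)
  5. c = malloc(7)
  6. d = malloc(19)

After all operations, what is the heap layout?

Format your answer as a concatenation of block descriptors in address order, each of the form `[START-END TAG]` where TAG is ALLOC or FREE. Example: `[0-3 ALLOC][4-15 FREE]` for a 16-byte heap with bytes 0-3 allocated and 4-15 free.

Op 1: a = malloc(7) -> a = 0; heap: [0-6 ALLOC][7-56 FREE]
Op 2: b = malloc(19) -> b = 7; heap: [0-6 ALLOC][7-25 ALLOC][26-56 FREE]
Op 3: free(b) -> (freed b); heap: [0-6 ALLOC][7-56 FREE]
Op 4: a = realloc(a, 7) -> a = 0; heap: [0-6 ALLOC][7-56 FREE]
Op 5: c = malloc(7) -> c = 7; heap: [0-6 ALLOC][7-13 ALLOC][14-56 FREE]
Op 6: d = malloc(19) -> d = 14; heap: [0-6 ALLOC][7-13 ALLOC][14-32 ALLOC][33-56 FREE]

Answer: [0-6 ALLOC][7-13 ALLOC][14-32 ALLOC][33-56 FREE]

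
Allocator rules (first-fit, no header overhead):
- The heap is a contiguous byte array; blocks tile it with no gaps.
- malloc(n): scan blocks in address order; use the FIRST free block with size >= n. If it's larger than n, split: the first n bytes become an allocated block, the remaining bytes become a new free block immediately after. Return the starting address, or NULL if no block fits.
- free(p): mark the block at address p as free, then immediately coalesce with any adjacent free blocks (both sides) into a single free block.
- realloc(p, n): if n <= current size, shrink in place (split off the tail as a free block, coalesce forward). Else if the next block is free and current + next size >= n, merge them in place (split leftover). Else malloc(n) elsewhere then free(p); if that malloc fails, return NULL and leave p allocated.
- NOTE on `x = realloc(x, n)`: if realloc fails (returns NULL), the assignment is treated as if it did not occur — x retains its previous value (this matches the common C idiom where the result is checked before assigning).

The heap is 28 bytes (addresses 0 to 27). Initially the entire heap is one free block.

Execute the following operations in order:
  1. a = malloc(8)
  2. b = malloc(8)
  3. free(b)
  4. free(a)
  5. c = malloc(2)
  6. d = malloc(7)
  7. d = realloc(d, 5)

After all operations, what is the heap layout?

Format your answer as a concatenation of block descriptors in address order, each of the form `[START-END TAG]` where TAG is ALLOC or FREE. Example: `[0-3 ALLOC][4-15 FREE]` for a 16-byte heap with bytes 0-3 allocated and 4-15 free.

Answer: [0-1 ALLOC][2-6 ALLOC][7-27 FREE]

Derivation:
Op 1: a = malloc(8) -> a = 0; heap: [0-7 ALLOC][8-27 FREE]
Op 2: b = malloc(8) -> b = 8; heap: [0-7 ALLOC][8-15 ALLOC][16-27 FREE]
Op 3: free(b) -> (freed b); heap: [0-7 ALLOC][8-27 FREE]
Op 4: free(a) -> (freed a); heap: [0-27 FREE]
Op 5: c = malloc(2) -> c = 0; heap: [0-1 ALLOC][2-27 FREE]
Op 6: d = malloc(7) -> d = 2; heap: [0-1 ALLOC][2-8 ALLOC][9-27 FREE]
Op 7: d = realloc(d, 5) -> d = 2; heap: [0-1 ALLOC][2-6 ALLOC][7-27 FREE]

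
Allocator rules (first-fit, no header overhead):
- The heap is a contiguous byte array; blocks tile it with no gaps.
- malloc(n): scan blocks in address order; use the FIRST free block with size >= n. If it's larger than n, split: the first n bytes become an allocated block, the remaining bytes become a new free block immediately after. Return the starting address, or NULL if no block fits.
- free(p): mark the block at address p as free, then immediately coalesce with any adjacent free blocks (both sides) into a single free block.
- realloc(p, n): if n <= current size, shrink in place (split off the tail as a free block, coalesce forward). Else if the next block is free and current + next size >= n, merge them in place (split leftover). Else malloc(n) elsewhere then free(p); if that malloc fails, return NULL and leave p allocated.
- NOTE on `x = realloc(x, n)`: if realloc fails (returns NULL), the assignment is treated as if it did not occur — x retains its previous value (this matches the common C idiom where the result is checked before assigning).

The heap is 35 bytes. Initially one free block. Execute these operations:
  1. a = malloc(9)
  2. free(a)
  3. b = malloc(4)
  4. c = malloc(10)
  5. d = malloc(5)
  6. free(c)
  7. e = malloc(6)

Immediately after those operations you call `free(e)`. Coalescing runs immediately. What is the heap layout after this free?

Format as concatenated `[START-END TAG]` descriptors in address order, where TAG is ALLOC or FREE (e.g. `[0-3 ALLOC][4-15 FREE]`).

Op 1: a = malloc(9) -> a = 0; heap: [0-8 ALLOC][9-34 FREE]
Op 2: free(a) -> (freed a); heap: [0-34 FREE]
Op 3: b = malloc(4) -> b = 0; heap: [0-3 ALLOC][4-34 FREE]
Op 4: c = malloc(10) -> c = 4; heap: [0-3 ALLOC][4-13 ALLOC][14-34 FREE]
Op 5: d = malloc(5) -> d = 14; heap: [0-3 ALLOC][4-13 ALLOC][14-18 ALLOC][19-34 FREE]
Op 6: free(c) -> (freed c); heap: [0-3 ALLOC][4-13 FREE][14-18 ALLOC][19-34 FREE]
Op 7: e = malloc(6) -> e = 4; heap: [0-3 ALLOC][4-9 ALLOC][10-13 FREE][14-18 ALLOC][19-34 FREE]
free(e): e = 4 -> block [4-9 ALLOC]; mark free, coalesce with adjacent free neighbors -> [0-3 ALLOC][4-13 FREE][14-18 ALLOC][19-34 FREE]

Answer: [0-3 ALLOC][4-13 FREE][14-18 ALLOC][19-34 FREE]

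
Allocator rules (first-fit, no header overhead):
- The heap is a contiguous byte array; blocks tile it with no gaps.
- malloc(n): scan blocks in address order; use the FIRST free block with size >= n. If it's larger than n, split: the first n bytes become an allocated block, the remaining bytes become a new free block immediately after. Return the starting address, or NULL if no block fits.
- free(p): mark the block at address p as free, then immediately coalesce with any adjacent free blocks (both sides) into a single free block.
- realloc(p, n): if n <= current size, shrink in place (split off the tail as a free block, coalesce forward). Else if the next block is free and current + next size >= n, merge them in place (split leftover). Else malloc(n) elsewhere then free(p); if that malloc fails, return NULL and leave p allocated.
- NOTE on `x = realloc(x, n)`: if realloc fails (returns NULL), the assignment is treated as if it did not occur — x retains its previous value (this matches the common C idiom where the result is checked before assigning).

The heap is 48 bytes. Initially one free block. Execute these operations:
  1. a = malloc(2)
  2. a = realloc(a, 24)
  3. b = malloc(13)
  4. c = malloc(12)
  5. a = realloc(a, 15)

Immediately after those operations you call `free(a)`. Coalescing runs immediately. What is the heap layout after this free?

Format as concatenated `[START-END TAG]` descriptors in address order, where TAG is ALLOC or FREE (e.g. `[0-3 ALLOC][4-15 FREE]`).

Answer: [0-23 FREE][24-36 ALLOC][37-47 FREE]

Derivation:
Op 1: a = malloc(2) -> a = 0; heap: [0-1 ALLOC][2-47 FREE]
Op 2: a = realloc(a, 24) -> a = 0; heap: [0-23 ALLOC][24-47 FREE]
Op 3: b = malloc(13) -> b = 24; heap: [0-23 ALLOC][24-36 ALLOC][37-47 FREE]
Op 4: c = malloc(12) -> c = NULL; heap: [0-23 ALLOC][24-36 ALLOC][37-47 FREE]
Op 5: a = realloc(a, 15) -> a = 0; heap: [0-14 ALLOC][15-23 FREE][24-36 ALLOC][37-47 FREE]
free(a): a = 0 -> block [0-14 ALLOC]; mark free, coalesce with adjacent free neighbors -> [0-23 FREE][24-36 ALLOC][37-47 FREE]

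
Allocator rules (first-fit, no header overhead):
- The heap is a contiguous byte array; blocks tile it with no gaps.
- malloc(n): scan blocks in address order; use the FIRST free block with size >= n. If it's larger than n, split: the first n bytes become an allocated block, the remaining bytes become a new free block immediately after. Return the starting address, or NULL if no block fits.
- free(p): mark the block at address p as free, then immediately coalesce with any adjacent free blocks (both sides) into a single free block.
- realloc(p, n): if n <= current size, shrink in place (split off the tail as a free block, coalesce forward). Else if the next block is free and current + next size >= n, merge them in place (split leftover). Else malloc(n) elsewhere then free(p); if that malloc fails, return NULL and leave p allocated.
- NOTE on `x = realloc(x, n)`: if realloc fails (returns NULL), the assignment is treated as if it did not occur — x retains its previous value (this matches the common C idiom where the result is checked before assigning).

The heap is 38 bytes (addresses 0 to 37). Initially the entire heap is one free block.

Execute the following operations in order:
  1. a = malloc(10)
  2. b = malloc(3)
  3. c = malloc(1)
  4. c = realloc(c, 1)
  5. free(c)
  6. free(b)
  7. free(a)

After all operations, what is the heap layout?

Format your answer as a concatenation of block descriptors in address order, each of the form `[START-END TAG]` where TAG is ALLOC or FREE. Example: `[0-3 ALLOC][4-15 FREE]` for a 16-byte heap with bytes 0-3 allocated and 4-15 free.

Answer: [0-37 FREE]

Derivation:
Op 1: a = malloc(10) -> a = 0; heap: [0-9 ALLOC][10-37 FREE]
Op 2: b = malloc(3) -> b = 10; heap: [0-9 ALLOC][10-12 ALLOC][13-37 FREE]
Op 3: c = malloc(1) -> c = 13; heap: [0-9 ALLOC][10-12 ALLOC][13-13 ALLOC][14-37 FREE]
Op 4: c = realloc(c, 1) -> c = 13; heap: [0-9 ALLOC][10-12 ALLOC][13-13 ALLOC][14-37 FREE]
Op 5: free(c) -> (freed c); heap: [0-9 ALLOC][10-12 ALLOC][13-37 FREE]
Op 6: free(b) -> (freed b); heap: [0-9 ALLOC][10-37 FREE]
Op 7: free(a) -> (freed a); heap: [0-37 FREE]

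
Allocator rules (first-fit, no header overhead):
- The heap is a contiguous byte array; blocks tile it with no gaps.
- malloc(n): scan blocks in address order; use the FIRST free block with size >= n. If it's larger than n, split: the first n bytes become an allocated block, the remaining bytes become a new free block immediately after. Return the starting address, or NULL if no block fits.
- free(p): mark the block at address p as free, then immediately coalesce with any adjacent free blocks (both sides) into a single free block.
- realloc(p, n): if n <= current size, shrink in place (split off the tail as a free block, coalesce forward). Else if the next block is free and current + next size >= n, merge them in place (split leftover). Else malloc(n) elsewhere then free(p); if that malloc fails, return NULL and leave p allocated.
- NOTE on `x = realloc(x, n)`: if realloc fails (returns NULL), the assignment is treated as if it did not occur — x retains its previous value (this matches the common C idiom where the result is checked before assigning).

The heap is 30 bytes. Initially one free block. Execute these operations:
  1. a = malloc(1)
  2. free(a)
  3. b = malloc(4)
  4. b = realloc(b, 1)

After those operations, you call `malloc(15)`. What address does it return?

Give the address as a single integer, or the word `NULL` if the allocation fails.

Answer: 1

Derivation:
Op 1: a = malloc(1) -> a = 0; heap: [0-0 ALLOC][1-29 FREE]
Op 2: free(a) -> (freed a); heap: [0-29 FREE]
Op 3: b = malloc(4) -> b = 0; heap: [0-3 ALLOC][4-29 FREE]
Op 4: b = realloc(b, 1) -> b = 0; heap: [0-0 ALLOC][1-29 FREE]
malloc(15): first-fit scan over [0-0 ALLOC][1-29 FREE] -> 1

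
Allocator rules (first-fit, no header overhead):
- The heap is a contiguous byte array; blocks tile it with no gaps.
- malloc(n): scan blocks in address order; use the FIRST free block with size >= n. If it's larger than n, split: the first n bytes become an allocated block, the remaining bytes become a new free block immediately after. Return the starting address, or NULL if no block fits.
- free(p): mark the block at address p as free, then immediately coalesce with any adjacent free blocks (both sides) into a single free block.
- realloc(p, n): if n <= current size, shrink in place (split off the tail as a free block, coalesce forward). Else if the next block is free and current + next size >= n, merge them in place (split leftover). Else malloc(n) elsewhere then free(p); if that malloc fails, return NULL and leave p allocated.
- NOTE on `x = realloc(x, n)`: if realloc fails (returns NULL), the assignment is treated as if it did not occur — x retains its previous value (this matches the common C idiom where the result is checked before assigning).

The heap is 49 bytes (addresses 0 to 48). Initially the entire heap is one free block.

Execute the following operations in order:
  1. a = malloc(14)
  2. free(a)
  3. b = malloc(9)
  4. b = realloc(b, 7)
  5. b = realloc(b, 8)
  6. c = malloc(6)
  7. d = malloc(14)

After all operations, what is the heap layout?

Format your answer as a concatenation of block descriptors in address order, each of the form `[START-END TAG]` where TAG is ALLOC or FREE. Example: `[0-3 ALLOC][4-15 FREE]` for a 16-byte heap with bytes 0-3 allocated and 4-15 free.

Answer: [0-7 ALLOC][8-13 ALLOC][14-27 ALLOC][28-48 FREE]

Derivation:
Op 1: a = malloc(14) -> a = 0; heap: [0-13 ALLOC][14-48 FREE]
Op 2: free(a) -> (freed a); heap: [0-48 FREE]
Op 3: b = malloc(9) -> b = 0; heap: [0-8 ALLOC][9-48 FREE]
Op 4: b = realloc(b, 7) -> b = 0; heap: [0-6 ALLOC][7-48 FREE]
Op 5: b = realloc(b, 8) -> b = 0; heap: [0-7 ALLOC][8-48 FREE]
Op 6: c = malloc(6) -> c = 8; heap: [0-7 ALLOC][8-13 ALLOC][14-48 FREE]
Op 7: d = malloc(14) -> d = 14; heap: [0-7 ALLOC][8-13 ALLOC][14-27 ALLOC][28-48 FREE]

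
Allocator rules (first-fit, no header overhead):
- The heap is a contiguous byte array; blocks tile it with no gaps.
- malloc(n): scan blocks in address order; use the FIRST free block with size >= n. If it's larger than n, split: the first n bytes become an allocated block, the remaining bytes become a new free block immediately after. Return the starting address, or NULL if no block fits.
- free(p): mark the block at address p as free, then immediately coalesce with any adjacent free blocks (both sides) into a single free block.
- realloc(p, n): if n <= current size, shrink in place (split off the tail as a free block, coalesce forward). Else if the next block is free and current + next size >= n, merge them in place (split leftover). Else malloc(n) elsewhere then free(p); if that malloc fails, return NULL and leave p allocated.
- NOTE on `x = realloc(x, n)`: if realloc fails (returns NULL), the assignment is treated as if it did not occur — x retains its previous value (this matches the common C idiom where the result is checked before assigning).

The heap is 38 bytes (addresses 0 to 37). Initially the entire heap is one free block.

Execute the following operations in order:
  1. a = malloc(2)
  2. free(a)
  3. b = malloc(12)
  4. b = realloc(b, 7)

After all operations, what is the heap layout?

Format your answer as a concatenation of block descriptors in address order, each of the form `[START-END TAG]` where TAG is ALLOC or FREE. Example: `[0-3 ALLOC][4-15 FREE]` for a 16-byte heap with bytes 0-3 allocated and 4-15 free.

Answer: [0-6 ALLOC][7-37 FREE]

Derivation:
Op 1: a = malloc(2) -> a = 0; heap: [0-1 ALLOC][2-37 FREE]
Op 2: free(a) -> (freed a); heap: [0-37 FREE]
Op 3: b = malloc(12) -> b = 0; heap: [0-11 ALLOC][12-37 FREE]
Op 4: b = realloc(b, 7) -> b = 0; heap: [0-6 ALLOC][7-37 FREE]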